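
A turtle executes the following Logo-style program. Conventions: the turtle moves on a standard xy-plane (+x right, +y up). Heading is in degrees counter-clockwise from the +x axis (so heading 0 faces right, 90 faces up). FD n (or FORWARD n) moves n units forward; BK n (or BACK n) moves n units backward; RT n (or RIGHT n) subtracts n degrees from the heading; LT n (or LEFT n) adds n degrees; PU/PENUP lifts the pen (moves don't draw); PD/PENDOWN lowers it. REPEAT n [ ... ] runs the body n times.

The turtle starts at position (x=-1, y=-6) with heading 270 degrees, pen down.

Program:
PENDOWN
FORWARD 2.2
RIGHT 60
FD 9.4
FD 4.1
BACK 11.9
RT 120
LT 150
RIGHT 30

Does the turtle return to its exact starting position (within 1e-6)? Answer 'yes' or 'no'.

Answer: no

Derivation:
Executing turtle program step by step:
Start: pos=(-1,-6), heading=270, pen down
PD: pen down
FD 2.2: (-1,-6) -> (-1,-8.2) [heading=270, draw]
RT 60: heading 270 -> 210
FD 9.4: (-1,-8.2) -> (-9.141,-12.9) [heading=210, draw]
FD 4.1: (-9.141,-12.9) -> (-12.691,-14.95) [heading=210, draw]
BK 11.9: (-12.691,-14.95) -> (-2.386,-9) [heading=210, draw]
RT 120: heading 210 -> 90
LT 150: heading 90 -> 240
RT 30: heading 240 -> 210
Final: pos=(-2.386,-9), heading=210, 4 segment(s) drawn

Start position: (-1, -6)
Final position: (-2.386, -9)
Distance = 3.305; >= 1e-6 -> NOT closed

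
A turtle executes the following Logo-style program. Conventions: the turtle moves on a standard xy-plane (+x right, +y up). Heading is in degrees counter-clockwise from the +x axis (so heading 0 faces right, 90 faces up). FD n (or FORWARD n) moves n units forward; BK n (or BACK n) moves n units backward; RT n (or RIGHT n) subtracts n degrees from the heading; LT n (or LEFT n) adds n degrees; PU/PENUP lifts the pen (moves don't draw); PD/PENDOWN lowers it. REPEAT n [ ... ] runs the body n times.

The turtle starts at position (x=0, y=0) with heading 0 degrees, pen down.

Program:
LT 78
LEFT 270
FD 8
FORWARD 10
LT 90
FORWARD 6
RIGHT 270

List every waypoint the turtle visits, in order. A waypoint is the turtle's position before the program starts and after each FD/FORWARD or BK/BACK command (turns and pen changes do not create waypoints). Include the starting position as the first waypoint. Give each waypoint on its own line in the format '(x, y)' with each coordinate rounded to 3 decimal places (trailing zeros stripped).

Executing turtle program step by step:
Start: pos=(0,0), heading=0, pen down
LT 78: heading 0 -> 78
LT 270: heading 78 -> 348
FD 8: (0,0) -> (7.825,-1.663) [heading=348, draw]
FD 10: (7.825,-1.663) -> (17.607,-3.742) [heading=348, draw]
LT 90: heading 348 -> 78
FD 6: (17.607,-3.742) -> (18.854,2.126) [heading=78, draw]
RT 270: heading 78 -> 168
Final: pos=(18.854,2.126), heading=168, 3 segment(s) drawn
Waypoints (4 total):
(0, 0)
(7.825, -1.663)
(17.607, -3.742)
(18.854, 2.126)

Answer: (0, 0)
(7.825, -1.663)
(17.607, -3.742)
(18.854, 2.126)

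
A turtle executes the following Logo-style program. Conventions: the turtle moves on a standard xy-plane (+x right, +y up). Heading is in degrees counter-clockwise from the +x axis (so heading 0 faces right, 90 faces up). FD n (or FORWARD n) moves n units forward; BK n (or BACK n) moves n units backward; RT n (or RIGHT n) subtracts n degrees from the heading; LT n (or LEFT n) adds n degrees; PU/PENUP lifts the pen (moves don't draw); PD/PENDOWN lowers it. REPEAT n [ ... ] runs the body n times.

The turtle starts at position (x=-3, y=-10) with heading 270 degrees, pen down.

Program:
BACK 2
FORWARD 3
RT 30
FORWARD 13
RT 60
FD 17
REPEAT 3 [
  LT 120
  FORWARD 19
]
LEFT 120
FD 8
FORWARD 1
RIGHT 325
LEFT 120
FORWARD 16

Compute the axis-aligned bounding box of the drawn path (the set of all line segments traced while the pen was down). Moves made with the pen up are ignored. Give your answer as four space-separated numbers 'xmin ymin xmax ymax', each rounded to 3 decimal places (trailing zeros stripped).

Answer: -26.5 -38.713 -3 -8

Derivation:
Executing turtle program step by step:
Start: pos=(-3,-10), heading=270, pen down
BK 2: (-3,-10) -> (-3,-8) [heading=270, draw]
FD 3: (-3,-8) -> (-3,-11) [heading=270, draw]
RT 30: heading 270 -> 240
FD 13: (-3,-11) -> (-9.5,-22.258) [heading=240, draw]
RT 60: heading 240 -> 180
FD 17: (-9.5,-22.258) -> (-26.5,-22.258) [heading=180, draw]
REPEAT 3 [
  -- iteration 1/3 --
  LT 120: heading 180 -> 300
  FD 19: (-26.5,-22.258) -> (-17,-38.713) [heading=300, draw]
  -- iteration 2/3 --
  LT 120: heading 300 -> 60
  FD 19: (-17,-38.713) -> (-7.5,-22.258) [heading=60, draw]
  -- iteration 3/3 --
  LT 120: heading 60 -> 180
  FD 19: (-7.5,-22.258) -> (-26.5,-22.258) [heading=180, draw]
]
LT 120: heading 180 -> 300
FD 8: (-26.5,-22.258) -> (-22.5,-29.187) [heading=300, draw]
FD 1: (-22.5,-29.187) -> (-22,-30.053) [heading=300, draw]
RT 325: heading 300 -> 335
LT 120: heading 335 -> 95
FD 16: (-22,-30.053) -> (-23.394,-14.113) [heading=95, draw]
Final: pos=(-23.394,-14.113), heading=95, 10 segment(s) drawn

Segment endpoints: x in {-26.5, -26.5, -23.394, -22.5, -22, -17, -9.5, -7.5, -3, -3}, y in {-38.713, -30.053, -29.187, -22.258, -22.258, -22.258, -22.258, -14.113, -11, -10, -8}
xmin=-26.5, ymin=-38.713, xmax=-3, ymax=-8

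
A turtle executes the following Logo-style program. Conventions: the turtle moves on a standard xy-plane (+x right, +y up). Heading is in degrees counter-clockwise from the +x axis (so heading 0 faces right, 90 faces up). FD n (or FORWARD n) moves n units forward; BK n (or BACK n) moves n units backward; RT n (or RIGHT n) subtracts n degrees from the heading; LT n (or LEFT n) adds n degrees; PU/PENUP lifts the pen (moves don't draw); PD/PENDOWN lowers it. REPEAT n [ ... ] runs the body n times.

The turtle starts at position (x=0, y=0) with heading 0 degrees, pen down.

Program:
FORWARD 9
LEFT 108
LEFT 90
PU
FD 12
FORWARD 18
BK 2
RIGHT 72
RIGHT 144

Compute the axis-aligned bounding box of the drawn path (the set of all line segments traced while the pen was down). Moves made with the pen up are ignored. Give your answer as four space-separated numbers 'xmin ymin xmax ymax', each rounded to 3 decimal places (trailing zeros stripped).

Executing turtle program step by step:
Start: pos=(0,0), heading=0, pen down
FD 9: (0,0) -> (9,0) [heading=0, draw]
LT 108: heading 0 -> 108
LT 90: heading 108 -> 198
PU: pen up
FD 12: (9,0) -> (-2.413,-3.708) [heading=198, move]
FD 18: (-2.413,-3.708) -> (-19.532,-9.271) [heading=198, move]
BK 2: (-19.532,-9.271) -> (-17.63,-8.652) [heading=198, move]
RT 72: heading 198 -> 126
RT 144: heading 126 -> 342
Final: pos=(-17.63,-8.652), heading=342, 1 segment(s) drawn

Segment endpoints: x in {0, 9}, y in {0}
xmin=0, ymin=0, xmax=9, ymax=0

Answer: 0 0 9 0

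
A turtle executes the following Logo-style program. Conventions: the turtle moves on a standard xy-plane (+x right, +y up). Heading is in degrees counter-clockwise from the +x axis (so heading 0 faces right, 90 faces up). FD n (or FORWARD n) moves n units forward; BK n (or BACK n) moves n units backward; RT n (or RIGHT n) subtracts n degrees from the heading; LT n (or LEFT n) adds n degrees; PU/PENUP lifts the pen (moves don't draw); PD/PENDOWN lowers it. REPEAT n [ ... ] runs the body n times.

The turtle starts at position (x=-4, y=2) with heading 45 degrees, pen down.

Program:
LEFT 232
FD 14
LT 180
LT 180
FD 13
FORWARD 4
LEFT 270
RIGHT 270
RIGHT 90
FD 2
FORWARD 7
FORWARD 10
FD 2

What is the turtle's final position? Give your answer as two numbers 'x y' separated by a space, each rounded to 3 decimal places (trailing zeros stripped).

Executing turtle program step by step:
Start: pos=(-4,2), heading=45, pen down
LT 232: heading 45 -> 277
FD 14: (-4,2) -> (-2.294,-11.896) [heading=277, draw]
LT 180: heading 277 -> 97
LT 180: heading 97 -> 277
FD 13: (-2.294,-11.896) -> (-0.71,-24.799) [heading=277, draw]
FD 4: (-0.71,-24.799) -> (-0.222,-28.769) [heading=277, draw]
LT 270: heading 277 -> 187
RT 270: heading 187 -> 277
RT 90: heading 277 -> 187
FD 2: (-0.222,-28.769) -> (-2.207,-29.013) [heading=187, draw]
FD 7: (-2.207,-29.013) -> (-9.155,-29.866) [heading=187, draw]
FD 10: (-9.155,-29.866) -> (-19.08,-31.084) [heading=187, draw]
FD 2: (-19.08,-31.084) -> (-21.066,-31.328) [heading=187, draw]
Final: pos=(-21.066,-31.328), heading=187, 7 segment(s) drawn

Answer: -21.066 -31.328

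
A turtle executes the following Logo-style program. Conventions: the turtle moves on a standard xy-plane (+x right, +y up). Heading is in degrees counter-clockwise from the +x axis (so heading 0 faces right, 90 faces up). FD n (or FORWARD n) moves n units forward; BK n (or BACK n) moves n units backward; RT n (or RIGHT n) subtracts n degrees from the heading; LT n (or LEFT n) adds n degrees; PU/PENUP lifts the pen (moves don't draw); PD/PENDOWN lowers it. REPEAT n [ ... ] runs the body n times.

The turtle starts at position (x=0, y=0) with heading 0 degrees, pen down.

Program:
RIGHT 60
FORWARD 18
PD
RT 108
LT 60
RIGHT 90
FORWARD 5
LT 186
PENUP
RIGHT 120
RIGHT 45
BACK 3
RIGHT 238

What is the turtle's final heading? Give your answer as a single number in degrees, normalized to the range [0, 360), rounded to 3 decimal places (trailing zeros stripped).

Executing turtle program step by step:
Start: pos=(0,0), heading=0, pen down
RT 60: heading 0 -> 300
FD 18: (0,0) -> (9,-15.588) [heading=300, draw]
PD: pen down
RT 108: heading 300 -> 192
LT 60: heading 192 -> 252
RT 90: heading 252 -> 162
FD 5: (9,-15.588) -> (4.245,-14.043) [heading=162, draw]
LT 186: heading 162 -> 348
PU: pen up
RT 120: heading 348 -> 228
RT 45: heading 228 -> 183
BK 3: (4.245,-14.043) -> (7.241,-13.886) [heading=183, move]
RT 238: heading 183 -> 305
Final: pos=(7.241,-13.886), heading=305, 2 segment(s) drawn

Answer: 305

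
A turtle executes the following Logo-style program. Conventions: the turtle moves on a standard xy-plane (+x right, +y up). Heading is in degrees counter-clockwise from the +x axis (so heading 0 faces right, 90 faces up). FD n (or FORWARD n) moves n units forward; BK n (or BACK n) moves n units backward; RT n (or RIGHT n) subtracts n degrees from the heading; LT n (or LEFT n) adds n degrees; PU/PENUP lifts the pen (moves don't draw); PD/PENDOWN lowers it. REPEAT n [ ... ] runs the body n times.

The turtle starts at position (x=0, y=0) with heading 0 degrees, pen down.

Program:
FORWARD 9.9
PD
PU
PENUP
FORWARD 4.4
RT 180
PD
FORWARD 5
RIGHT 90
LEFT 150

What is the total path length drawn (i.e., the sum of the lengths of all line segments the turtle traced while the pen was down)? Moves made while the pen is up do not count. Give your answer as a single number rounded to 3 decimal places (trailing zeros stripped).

Answer: 14.9

Derivation:
Executing turtle program step by step:
Start: pos=(0,0), heading=0, pen down
FD 9.9: (0,0) -> (9.9,0) [heading=0, draw]
PD: pen down
PU: pen up
PU: pen up
FD 4.4: (9.9,0) -> (14.3,0) [heading=0, move]
RT 180: heading 0 -> 180
PD: pen down
FD 5: (14.3,0) -> (9.3,0) [heading=180, draw]
RT 90: heading 180 -> 90
LT 150: heading 90 -> 240
Final: pos=(9.3,0), heading=240, 2 segment(s) drawn

Segment lengths:
  seg 1: (0,0) -> (9.9,0), length = 9.9
  seg 2: (14.3,0) -> (9.3,0), length = 5
Total = 14.9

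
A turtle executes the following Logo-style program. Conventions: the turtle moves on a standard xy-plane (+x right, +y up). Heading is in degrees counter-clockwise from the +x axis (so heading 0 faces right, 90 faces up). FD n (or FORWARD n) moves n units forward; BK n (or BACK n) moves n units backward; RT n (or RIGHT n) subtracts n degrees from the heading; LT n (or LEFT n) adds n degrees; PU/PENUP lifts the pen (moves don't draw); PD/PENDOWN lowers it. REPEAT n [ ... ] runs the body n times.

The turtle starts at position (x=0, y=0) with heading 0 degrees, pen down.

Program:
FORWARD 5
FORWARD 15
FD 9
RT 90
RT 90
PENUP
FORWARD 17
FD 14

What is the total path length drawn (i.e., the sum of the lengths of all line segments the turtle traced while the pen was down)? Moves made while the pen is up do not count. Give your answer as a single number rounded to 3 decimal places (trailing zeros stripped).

Answer: 29

Derivation:
Executing turtle program step by step:
Start: pos=(0,0), heading=0, pen down
FD 5: (0,0) -> (5,0) [heading=0, draw]
FD 15: (5,0) -> (20,0) [heading=0, draw]
FD 9: (20,0) -> (29,0) [heading=0, draw]
RT 90: heading 0 -> 270
RT 90: heading 270 -> 180
PU: pen up
FD 17: (29,0) -> (12,0) [heading=180, move]
FD 14: (12,0) -> (-2,0) [heading=180, move]
Final: pos=(-2,0), heading=180, 3 segment(s) drawn

Segment lengths:
  seg 1: (0,0) -> (5,0), length = 5
  seg 2: (5,0) -> (20,0), length = 15
  seg 3: (20,0) -> (29,0), length = 9
Total = 29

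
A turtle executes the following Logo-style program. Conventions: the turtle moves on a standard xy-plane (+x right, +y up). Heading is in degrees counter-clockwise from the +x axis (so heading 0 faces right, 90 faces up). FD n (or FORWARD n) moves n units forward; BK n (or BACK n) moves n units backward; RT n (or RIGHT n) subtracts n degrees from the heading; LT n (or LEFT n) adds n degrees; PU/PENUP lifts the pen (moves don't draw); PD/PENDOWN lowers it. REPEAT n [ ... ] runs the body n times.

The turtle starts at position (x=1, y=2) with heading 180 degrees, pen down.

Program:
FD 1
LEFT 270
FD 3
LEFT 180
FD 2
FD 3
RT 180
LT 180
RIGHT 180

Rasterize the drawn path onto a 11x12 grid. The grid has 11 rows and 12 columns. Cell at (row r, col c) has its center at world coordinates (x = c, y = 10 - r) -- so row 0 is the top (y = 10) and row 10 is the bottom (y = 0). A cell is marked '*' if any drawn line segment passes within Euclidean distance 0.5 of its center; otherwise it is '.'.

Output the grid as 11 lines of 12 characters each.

Segment 0: (1,2) -> (0,2)
Segment 1: (0,2) -> (0,5)
Segment 2: (0,5) -> (0,3)
Segment 3: (0,3) -> (-0,0)

Answer: ............
............
............
............
............
*...........
*...........
*...........
**..........
*...........
*...........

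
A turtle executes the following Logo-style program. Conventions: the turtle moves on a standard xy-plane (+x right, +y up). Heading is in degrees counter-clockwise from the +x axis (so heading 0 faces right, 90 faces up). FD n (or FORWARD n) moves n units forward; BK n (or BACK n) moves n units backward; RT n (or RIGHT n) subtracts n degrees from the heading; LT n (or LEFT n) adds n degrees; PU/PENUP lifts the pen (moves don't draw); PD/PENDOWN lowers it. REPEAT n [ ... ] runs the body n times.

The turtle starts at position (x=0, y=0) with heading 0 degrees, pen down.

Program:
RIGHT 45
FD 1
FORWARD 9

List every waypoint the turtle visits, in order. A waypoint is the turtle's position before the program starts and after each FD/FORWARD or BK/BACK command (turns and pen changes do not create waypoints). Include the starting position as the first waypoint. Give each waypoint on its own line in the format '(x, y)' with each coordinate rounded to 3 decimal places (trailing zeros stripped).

Answer: (0, 0)
(0.707, -0.707)
(7.071, -7.071)

Derivation:
Executing turtle program step by step:
Start: pos=(0,0), heading=0, pen down
RT 45: heading 0 -> 315
FD 1: (0,0) -> (0.707,-0.707) [heading=315, draw]
FD 9: (0.707,-0.707) -> (7.071,-7.071) [heading=315, draw]
Final: pos=(7.071,-7.071), heading=315, 2 segment(s) drawn
Waypoints (3 total):
(0, 0)
(0.707, -0.707)
(7.071, -7.071)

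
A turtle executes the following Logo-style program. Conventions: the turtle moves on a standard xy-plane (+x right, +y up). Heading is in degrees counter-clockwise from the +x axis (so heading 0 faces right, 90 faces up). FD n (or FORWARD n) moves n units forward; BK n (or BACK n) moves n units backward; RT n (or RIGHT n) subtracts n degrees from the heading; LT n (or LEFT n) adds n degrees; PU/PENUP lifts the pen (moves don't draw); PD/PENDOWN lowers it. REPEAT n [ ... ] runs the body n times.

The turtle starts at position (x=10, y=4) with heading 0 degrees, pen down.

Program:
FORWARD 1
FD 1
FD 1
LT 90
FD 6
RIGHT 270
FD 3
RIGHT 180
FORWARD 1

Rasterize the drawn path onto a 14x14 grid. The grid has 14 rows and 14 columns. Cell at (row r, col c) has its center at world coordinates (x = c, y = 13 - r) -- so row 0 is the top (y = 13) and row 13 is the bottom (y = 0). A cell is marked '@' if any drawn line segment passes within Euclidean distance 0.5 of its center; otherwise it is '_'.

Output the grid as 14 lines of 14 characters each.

Answer: ______________
______________
______________
__________@@@@
_____________@
_____________@
_____________@
_____________@
_____________@
__________@@@@
______________
______________
______________
______________

Derivation:
Segment 0: (10,4) -> (11,4)
Segment 1: (11,4) -> (12,4)
Segment 2: (12,4) -> (13,4)
Segment 3: (13,4) -> (13,10)
Segment 4: (13,10) -> (10,10)
Segment 5: (10,10) -> (11,10)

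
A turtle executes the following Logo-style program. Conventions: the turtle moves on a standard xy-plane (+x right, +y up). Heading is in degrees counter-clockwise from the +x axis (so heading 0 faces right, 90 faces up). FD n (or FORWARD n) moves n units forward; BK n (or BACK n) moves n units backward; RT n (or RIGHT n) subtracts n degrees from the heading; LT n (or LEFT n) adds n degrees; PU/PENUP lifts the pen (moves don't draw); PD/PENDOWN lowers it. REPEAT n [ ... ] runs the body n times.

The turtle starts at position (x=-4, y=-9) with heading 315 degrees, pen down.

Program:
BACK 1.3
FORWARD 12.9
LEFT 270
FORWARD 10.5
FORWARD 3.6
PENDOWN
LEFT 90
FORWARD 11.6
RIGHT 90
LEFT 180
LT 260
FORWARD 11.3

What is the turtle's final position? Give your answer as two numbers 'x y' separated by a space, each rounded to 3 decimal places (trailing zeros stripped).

Executing turtle program step by step:
Start: pos=(-4,-9), heading=315, pen down
BK 1.3: (-4,-9) -> (-4.919,-8.081) [heading=315, draw]
FD 12.9: (-4.919,-8.081) -> (4.202,-17.202) [heading=315, draw]
LT 270: heading 315 -> 225
FD 10.5: (4.202,-17.202) -> (-3.222,-24.627) [heading=225, draw]
FD 3.6: (-3.222,-24.627) -> (-5.768,-27.173) [heading=225, draw]
PD: pen down
LT 90: heading 225 -> 315
FD 11.6: (-5.768,-27.173) -> (2.435,-35.375) [heading=315, draw]
RT 90: heading 315 -> 225
LT 180: heading 225 -> 45
LT 260: heading 45 -> 305
FD 11.3: (2.435,-35.375) -> (8.916,-44.632) [heading=305, draw]
Final: pos=(8.916,-44.632), heading=305, 6 segment(s) drawn

Answer: 8.916 -44.632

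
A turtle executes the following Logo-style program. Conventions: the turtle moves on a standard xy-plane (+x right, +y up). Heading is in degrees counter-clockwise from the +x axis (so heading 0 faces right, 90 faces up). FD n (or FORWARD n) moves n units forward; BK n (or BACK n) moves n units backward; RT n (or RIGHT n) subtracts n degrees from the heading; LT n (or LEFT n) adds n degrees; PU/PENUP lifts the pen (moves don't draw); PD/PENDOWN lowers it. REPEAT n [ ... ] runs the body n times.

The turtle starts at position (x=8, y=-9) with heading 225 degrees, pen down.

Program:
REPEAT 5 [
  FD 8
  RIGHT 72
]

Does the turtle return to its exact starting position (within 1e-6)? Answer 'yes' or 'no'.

Executing turtle program step by step:
Start: pos=(8,-9), heading=225, pen down
REPEAT 5 [
  -- iteration 1/5 --
  FD 8: (8,-9) -> (2.343,-14.657) [heading=225, draw]
  RT 72: heading 225 -> 153
  -- iteration 2/5 --
  FD 8: (2.343,-14.657) -> (-4.785,-11.025) [heading=153, draw]
  RT 72: heading 153 -> 81
  -- iteration 3/5 --
  FD 8: (-4.785,-11.025) -> (-3.533,-3.123) [heading=81, draw]
  RT 72: heading 81 -> 9
  -- iteration 4/5 --
  FD 8: (-3.533,-3.123) -> (4.368,-1.872) [heading=9, draw]
  RT 72: heading 9 -> 297
  -- iteration 5/5 --
  FD 8: (4.368,-1.872) -> (8,-9) [heading=297, draw]
  RT 72: heading 297 -> 225
]
Final: pos=(8,-9), heading=225, 5 segment(s) drawn

Start position: (8, -9)
Final position: (8, -9)
Distance = 0; < 1e-6 -> CLOSED

Answer: yes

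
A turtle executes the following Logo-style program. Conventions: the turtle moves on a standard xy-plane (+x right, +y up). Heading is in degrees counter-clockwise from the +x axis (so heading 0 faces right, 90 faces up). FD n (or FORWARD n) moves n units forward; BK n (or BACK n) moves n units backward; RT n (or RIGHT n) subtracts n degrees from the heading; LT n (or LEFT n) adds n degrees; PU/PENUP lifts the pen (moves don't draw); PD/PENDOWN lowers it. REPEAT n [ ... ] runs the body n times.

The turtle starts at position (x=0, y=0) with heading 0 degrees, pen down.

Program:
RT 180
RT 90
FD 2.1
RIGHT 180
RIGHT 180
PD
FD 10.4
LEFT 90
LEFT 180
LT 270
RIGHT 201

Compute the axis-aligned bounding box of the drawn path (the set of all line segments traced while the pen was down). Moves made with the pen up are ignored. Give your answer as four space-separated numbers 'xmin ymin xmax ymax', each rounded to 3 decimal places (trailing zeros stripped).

Answer: 0 0 0 12.5

Derivation:
Executing turtle program step by step:
Start: pos=(0,0), heading=0, pen down
RT 180: heading 0 -> 180
RT 90: heading 180 -> 90
FD 2.1: (0,0) -> (0,2.1) [heading=90, draw]
RT 180: heading 90 -> 270
RT 180: heading 270 -> 90
PD: pen down
FD 10.4: (0,2.1) -> (0,12.5) [heading=90, draw]
LT 90: heading 90 -> 180
LT 180: heading 180 -> 0
LT 270: heading 0 -> 270
RT 201: heading 270 -> 69
Final: pos=(0,12.5), heading=69, 2 segment(s) drawn

Segment endpoints: x in {0, 0, 0}, y in {0, 2.1, 12.5}
xmin=0, ymin=0, xmax=0, ymax=12.5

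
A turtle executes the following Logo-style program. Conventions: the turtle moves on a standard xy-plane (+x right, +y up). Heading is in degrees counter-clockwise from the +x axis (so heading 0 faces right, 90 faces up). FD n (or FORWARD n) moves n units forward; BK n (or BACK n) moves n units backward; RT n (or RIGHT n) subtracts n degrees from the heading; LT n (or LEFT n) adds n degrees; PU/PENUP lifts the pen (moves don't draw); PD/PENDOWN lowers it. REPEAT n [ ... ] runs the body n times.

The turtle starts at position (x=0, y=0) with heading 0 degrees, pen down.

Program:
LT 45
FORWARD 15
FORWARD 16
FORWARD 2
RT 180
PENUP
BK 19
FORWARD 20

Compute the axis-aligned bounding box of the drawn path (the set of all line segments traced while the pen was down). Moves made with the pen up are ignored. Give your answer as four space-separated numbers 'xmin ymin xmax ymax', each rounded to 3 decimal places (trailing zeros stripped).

Executing turtle program step by step:
Start: pos=(0,0), heading=0, pen down
LT 45: heading 0 -> 45
FD 15: (0,0) -> (10.607,10.607) [heading=45, draw]
FD 16: (10.607,10.607) -> (21.92,21.92) [heading=45, draw]
FD 2: (21.92,21.92) -> (23.335,23.335) [heading=45, draw]
RT 180: heading 45 -> 225
PU: pen up
BK 19: (23.335,23.335) -> (36.77,36.77) [heading=225, move]
FD 20: (36.77,36.77) -> (22.627,22.627) [heading=225, move]
Final: pos=(22.627,22.627), heading=225, 3 segment(s) drawn

Segment endpoints: x in {0, 10.607, 21.92, 23.335}, y in {0, 10.607, 21.92, 23.335}
xmin=0, ymin=0, xmax=23.335, ymax=23.335

Answer: 0 0 23.335 23.335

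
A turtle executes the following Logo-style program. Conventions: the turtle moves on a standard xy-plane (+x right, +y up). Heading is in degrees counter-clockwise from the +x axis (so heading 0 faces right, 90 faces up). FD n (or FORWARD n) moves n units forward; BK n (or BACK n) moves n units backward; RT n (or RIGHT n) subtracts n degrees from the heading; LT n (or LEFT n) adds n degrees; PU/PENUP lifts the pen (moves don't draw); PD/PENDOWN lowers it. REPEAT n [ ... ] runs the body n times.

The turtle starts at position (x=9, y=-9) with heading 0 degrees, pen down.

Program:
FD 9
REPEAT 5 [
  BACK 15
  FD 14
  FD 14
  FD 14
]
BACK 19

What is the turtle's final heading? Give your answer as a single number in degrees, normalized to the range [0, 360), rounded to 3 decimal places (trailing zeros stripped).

Executing turtle program step by step:
Start: pos=(9,-9), heading=0, pen down
FD 9: (9,-9) -> (18,-9) [heading=0, draw]
REPEAT 5 [
  -- iteration 1/5 --
  BK 15: (18,-9) -> (3,-9) [heading=0, draw]
  FD 14: (3,-9) -> (17,-9) [heading=0, draw]
  FD 14: (17,-9) -> (31,-9) [heading=0, draw]
  FD 14: (31,-9) -> (45,-9) [heading=0, draw]
  -- iteration 2/5 --
  BK 15: (45,-9) -> (30,-9) [heading=0, draw]
  FD 14: (30,-9) -> (44,-9) [heading=0, draw]
  FD 14: (44,-9) -> (58,-9) [heading=0, draw]
  FD 14: (58,-9) -> (72,-9) [heading=0, draw]
  -- iteration 3/5 --
  BK 15: (72,-9) -> (57,-9) [heading=0, draw]
  FD 14: (57,-9) -> (71,-9) [heading=0, draw]
  FD 14: (71,-9) -> (85,-9) [heading=0, draw]
  FD 14: (85,-9) -> (99,-9) [heading=0, draw]
  -- iteration 4/5 --
  BK 15: (99,-9) -> (84,-9) [heading=0, draw]
  FD 14: (84,-9) -> (98,-9) [heading=0, draw]
  FD 14: (98,-9) -> (112,-9) [heading=0, draw]
  FD 14: (112,-9) -> (126,-9) [heading=0, draw]
  -- iteration 5/5 --
  BK 15: (126,-9) -> (111,-9) [heading=0, draw]
  FD 14: (111,-9) -> (125,-9) [heading=0, draw]
  FD 14: (125,-9) -> (139,-9) [heading=0, draw]
  FD 14: (139,-9) -> (153,-9) [heading=0, draw]
]
BK 19: (153,-9) -> (134,-9) [heading=0, draw]
Final: pos=(134,-9), heading=0, 22 segment(s) drawn

Answer: 0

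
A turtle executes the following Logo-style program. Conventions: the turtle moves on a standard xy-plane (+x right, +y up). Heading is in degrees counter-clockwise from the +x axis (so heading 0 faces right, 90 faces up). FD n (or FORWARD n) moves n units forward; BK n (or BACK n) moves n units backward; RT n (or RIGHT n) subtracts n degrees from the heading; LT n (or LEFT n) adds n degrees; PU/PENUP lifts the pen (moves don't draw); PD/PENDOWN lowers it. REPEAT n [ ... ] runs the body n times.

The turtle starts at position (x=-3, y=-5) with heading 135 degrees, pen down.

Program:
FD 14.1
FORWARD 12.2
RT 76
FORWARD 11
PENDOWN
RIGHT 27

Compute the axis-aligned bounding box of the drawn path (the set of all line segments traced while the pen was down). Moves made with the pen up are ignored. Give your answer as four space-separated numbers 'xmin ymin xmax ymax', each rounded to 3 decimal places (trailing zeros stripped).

Executing turtle program step by step:
Start: pos=(-3,-5), heading=135, pen down
FD 14.1: (-3,-5) -> (-12.97,4.97) [heading=135, draw]
FD 12.2: (-12.97,4.97) -> (-21.597,13.597) [heading=135, draw]
RT 76: heading 135 -> 59
FD 11: (-21.597,13.597) -> (-15.931,23.026) [heading=59, draw]
PD: pen down
RT 27: heading 59 -> 32
Final: pos=(-15.931,23.026), heading=32, 3 segment(s) drawn

Segment endpoints: x in {-21.597, -15.931, -12.97, -3}, y in {-5, 4.97, 13.597, 23.026}
xmin=-21.597, ymin=-5, xmax=-3, ymax=23.026

Answer: -21.597 -5 -3 23.026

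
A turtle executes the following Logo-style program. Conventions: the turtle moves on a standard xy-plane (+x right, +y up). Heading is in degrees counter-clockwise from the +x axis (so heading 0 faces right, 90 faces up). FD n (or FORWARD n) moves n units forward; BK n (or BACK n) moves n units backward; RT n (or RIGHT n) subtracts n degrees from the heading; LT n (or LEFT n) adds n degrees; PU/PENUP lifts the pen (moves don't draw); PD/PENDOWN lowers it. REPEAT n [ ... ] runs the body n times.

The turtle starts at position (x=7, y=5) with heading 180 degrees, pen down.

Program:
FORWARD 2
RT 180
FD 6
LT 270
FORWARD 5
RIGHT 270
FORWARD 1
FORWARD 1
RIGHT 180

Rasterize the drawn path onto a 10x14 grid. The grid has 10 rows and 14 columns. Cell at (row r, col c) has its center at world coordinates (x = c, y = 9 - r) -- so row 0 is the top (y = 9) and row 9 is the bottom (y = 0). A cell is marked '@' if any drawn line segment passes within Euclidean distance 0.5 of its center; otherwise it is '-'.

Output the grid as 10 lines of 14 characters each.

Answer: --------------
--------------
--------------
--------------
-----@@@@@@@--
-----------@--
-----------@--
-----------@--
-----------@--
-----------@@@

Derivation:
Segment 0: (7,5) -> (5,5)
Segment 1: (5,5) -> (11,5)
Segment 2: (11,5) -> (11,0)
Segment 3: (11,0) -> (12,0)
Segment 4: (12,0) -> (13,0)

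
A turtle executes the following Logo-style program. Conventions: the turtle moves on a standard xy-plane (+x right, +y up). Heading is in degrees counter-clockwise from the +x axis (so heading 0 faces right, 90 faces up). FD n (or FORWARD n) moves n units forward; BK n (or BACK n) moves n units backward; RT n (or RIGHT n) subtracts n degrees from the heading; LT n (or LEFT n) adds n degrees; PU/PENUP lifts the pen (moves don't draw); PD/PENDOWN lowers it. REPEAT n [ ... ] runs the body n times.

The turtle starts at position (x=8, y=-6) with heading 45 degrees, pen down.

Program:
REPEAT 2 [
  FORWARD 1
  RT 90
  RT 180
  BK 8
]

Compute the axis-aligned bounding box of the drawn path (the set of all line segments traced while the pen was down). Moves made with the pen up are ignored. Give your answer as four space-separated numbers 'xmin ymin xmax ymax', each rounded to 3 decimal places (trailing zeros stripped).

Executing turtle program step by step:
Start: pos=(8,-6), heading=45, pen down
REPEAT 2 [
  -- iteration 1/2 --
  FD 1: (8,-6) -> (8.707,-5.293) [heading=45, draw]
  RT 90: heading 45 -> 315
  RT 180: heading 315 -> 135
  BK 8: (8.707,-5.293) -> (14.364,-10.95) [heading=135, draw]
  -- iteration 2/2 --
  FD 1: (14.364,-10.95) -> (13.657,-10.243) [heading=135, draw]
  RT 90: heading 135 -> 45
  RT 180: heading 45 -> 225
  BK 8: (13.657,-10.243) -> (19.314,-4.586) [heading=225, draw]
]
Final: pos=(19.314,-4.586), heading=225, 4 segment(s) drawn

Segment endpoints: x in {8, 8.707, 13.657, 14.364, 19.314}, y in {-10.95, -10.243, -6, -5.293, -4.586}
xmin=8, ymin=-10.95, xmax=19.314, ymax=-4.586

Answer: 8 -10.95 19.314 -4.586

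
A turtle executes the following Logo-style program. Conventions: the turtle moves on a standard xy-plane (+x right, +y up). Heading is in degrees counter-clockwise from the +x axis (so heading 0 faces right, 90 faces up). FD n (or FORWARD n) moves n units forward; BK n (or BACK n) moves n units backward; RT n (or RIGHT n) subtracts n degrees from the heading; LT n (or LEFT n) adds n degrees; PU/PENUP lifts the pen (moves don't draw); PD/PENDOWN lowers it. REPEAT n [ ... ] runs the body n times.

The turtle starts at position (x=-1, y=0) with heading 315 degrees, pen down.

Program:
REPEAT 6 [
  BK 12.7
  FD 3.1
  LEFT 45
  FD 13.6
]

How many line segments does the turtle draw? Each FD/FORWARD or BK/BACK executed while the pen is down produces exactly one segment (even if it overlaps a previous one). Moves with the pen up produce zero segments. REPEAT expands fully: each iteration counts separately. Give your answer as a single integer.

Executing turtle program step by step:
Start: pos=(-1,0), heading=315, pen down
REPEAT 6 [
  -- iteration 1/6 --
  BK 12.7: (-1,0) -> (-9.98,8.98) [heading=315, draw]
  FD 3.1: (-9.98,8.98) -> (-7.788,6.788) [heading=315, draw]
  LT 45: heading 315 -> 0
  FD 13.6: (-7.788,6.788) -> (5.812,6.788) [heading=0, draw]
  -- iteration 2/6 --
  BK 12.7: (5.812,6.788) -> (-6.888,6.788) [heading=0, draw]
  FD 3.1: (-6.888,6.788) -> (-3.788,6.788) [heading=0, draw]
  LT 45: heading 0 -> 45
  FD 13.6: (-3.788,6.788) -> (5.828,16.405) [heading=45, draw]
  -- iteration 3/6 --
  BK 12.7: (5.828,16.405) -> (-3.152,7.425) [heading=45, draw]
  FD 3.1: (-3.152,7.425) -> (-0.96,9.617) [heading=45, draw]
  LT 45: heading 45 -> 90
  FD 13.6: (-0.96,9.617) -> (-0.96,23.217) [heading=90, draw]
  -- iteration 4/6 --
  BK 12.7: (-0.96,23.217) -> (-0.96,10.517) [heading=90, draw]
  FD 3.1: (-0.96,10.517) -> (-0.96,13.617) [heading=90, draw]
  LT 45: heading 90 -> 135
  FD 13.6: (-0.96,13.617) -> (-10.576,23.233) [heading=135, draw]
  -- iteration 5/6 --
  BK 12.7: (-10.576,23.233) -> (-1.596,14.253) [heading=135, draw]
  FD 3.1: (-1.596,14.253) -> (-3.788,16.445) [heading=135, draw]
  LT 45: heading 135 -> 180
  FD 13.6: (-3.788,16.445) -> (-17.388,16.445) [heading=180, draw]
  -- iteration 6/6 --
  BK 12.7: (-17.388,16.445) -> (-4.688,16.445) [heading=180, draw]
  FD 3.1: (-4.688,16.445) -> (-7.788,16.445) [heading=180, draw]
  LT 45: heading 180 -> 225
  FD 13.6: (-7.788,16.445) -> (-17.405,6.828) [heading=225, draw]
]
Final: pos=(-17.405,6.828), heading=225, 18 segment(s) drawn
Segments drawn: 18

Answer: 18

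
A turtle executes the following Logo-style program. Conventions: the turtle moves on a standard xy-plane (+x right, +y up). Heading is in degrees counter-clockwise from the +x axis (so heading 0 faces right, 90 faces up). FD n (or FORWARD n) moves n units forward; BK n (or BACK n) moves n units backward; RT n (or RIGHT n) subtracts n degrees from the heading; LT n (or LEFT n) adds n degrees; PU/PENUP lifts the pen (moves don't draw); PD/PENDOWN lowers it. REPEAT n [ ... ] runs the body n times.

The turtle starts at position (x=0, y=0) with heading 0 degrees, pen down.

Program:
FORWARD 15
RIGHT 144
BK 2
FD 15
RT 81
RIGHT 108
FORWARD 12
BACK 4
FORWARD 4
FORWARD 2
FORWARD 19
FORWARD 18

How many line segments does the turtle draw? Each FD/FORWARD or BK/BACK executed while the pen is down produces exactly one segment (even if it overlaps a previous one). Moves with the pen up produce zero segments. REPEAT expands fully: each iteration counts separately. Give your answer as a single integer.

Executing turtle program step by step:
Start: pos=(0,0), heading=0, pen down
FD 15: (0,0) -> (15,0) [heading=0, draw]
RT 144: heading 0 -> 216
BK 2: (15,0) -> (16.618,1.176) [heading=216, draw]
FD 15: (16.618,1.176) -> (4.483,-7.641) [heading=216, draw]
RT 81: heading 216 -> 135
RT 108: heading 135 -> 27
FD 12: (4.483,-7.641) -> (15.175,-2.193) [heading=27, draw]
BK 4: (15.175,-2.193) -> (11.611,-4.009) [heading=27, draw]
FD 4: (11.611,-4.009) -> (15.175,-2.193) [heading=27, draw]
FD 2: (15.175,-2.193) -> (16.957,-1.285) [heading=27, draw]
FD 19: (16.957,-1.285) -> (33.886,7.34) [heading=27, draw]
FD 18: (33.886,7.34) -> (49.924,15.512) [heading=27, draw]
Final: pos=(49.924,15.512), heading=27, 9 segment(s) drawn
Segments drawn: 9

Answer: 9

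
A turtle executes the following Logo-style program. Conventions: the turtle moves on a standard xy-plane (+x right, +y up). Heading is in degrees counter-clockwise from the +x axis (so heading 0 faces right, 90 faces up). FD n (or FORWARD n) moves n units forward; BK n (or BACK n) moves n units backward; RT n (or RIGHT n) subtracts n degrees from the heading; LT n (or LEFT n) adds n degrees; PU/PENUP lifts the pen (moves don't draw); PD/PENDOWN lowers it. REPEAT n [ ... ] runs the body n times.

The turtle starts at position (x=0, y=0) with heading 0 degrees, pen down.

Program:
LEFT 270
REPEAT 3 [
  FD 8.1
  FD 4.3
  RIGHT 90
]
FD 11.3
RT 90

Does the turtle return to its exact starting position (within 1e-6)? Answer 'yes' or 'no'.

Answer: no

Derivation:
Executing turtle program step by step:
Start: pos=(0,0), heading=0, pen down
LT 270: heading 0 -> 270
REPEAT 3 [
  -- iteration 1/3 --
  FD 8.1: (0,0) -> (0,-8.1) [heading=270, draw]
  FD 4.3: (0,-8.1) -> (0,-12.4) [heading=270, draw]
  RT 90: heading 270 -> 180
  -- iteration 2/3 --
  FD 8.1: (0,-12.4) -> (-8.1,-12.4) [heading=180, draw]
  FD 4.3: (-8.1,-12.4) -> (-12.4,-12.4) [heading=180, draw]
  RT 90: heading 180 -> 90
  -- iteration 3/3 --
  FD 8.1: (-12.4,-12.4) -> (-12.4,-4.3) [heading=90, draw]
  FD 4.3: (-12.4,-4.3) -> (-12.4,0) [heading=90, draw]
  RT 90: heading 90 -> 0
]
FD 11.3: (-12.4,0) -> (-1.1,0) [heading=0, draw]
RT 90: heading 0 -> 270
Final: pos=(-1.1,0), heading=270, 7 segment(s) drawn

Start position: (0, 0)
Final position: (-1.1, 0)
Distance = 1.1; >= 1e-6 -> NOT closed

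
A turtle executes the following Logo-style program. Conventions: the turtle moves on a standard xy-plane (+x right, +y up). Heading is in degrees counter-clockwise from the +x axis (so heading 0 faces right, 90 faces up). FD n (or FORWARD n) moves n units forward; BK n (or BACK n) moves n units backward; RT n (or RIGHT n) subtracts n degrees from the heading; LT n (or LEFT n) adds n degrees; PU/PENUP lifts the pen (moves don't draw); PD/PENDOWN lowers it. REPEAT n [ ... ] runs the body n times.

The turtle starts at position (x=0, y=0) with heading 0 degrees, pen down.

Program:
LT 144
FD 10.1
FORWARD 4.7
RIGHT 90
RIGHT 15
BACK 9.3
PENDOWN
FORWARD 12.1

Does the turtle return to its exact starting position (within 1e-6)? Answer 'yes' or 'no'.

Executing turtle program step by step:
Start: pos=(0,0), heading=0, pen down
LT 144: heading 0 -> 144
FD 10.1: (0,0) -> (-8.171,5.937) [heading=144, draw]
FD 4.7: (-8.171,5.937) -> (-11.973,8.699) [heading=144, draw]
RT 90: heading 144 -> 54
RT 15: heading 54 -> 39
BK 9.3: (-11.973,8.699) -> (-19.201,2.847) [heading=39, draw]
PD: pen down
FD 12.1: (-19.201,2.847) -> (-9.797,10.461) [heading=39, draw]
Final: pos=(-9.797,10.461), heading=39, 4 segment(s) drawn

Start position: (0, 0)
Final position: (-9.797, 10.461)
Distance = 14.333; >= 1e-6 -> NOT closed

Answer: no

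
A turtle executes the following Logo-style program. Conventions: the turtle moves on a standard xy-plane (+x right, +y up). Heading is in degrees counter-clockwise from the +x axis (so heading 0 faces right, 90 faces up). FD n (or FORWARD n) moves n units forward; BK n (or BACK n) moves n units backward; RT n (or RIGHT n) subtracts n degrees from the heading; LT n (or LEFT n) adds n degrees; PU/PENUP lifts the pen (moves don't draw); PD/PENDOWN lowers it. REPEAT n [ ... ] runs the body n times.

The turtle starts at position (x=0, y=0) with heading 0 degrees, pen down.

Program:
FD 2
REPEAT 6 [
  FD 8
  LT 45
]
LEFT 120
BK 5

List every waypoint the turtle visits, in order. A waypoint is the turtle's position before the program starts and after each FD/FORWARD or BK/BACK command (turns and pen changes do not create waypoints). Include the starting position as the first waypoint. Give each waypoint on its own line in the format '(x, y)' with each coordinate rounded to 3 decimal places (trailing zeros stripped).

Executing turtle program step by step:
Start: pos=(0,0), heading=0, pen down
FD 2: (0,0) -> (2,0) [heading=0, draw]
REPEAT 6 [
  -- iteration 1/6 --
  FD 8: (2,0) -> (10,0) [heading=0, draw]
  LT 45: heading 0 -> 45
  -- iteration 2/6 --
  FD 8: (10,0) -> (15.657,5.657) [heading=45, draw]
  LT 45: heading 45 -> 90
  -- iteration 3/6 --
  FD 8: (15.657,5.657) -> (15.657,13.657) [heading=90, draw]
  LT 45: heading 90 -> 135
  -- iteration 4/6 --
  FD 8: (15.657,13.657) -> (10,19.314) [heading=135, draw]
  LT 45: heading 135 -> 180
  -- iteration 5/6 --
  FD 8: (10,19.314) -> (2,19.314) [heading=180, draw]
  LT 45: heading 180 -> 225
  -- iteration 6/6 --
  FD 8: (2,19.314) -> (-3.657,13.657) [heading=225, draw]
  LT 45: heading 225 -> 270
]
LT 120: heading 270 -> 30
BK 5: (-3.657,13.657) -> (-7.987,11.157) [heading=30, draw]
Final: pos=(-7.987,11.157), heading=30, 8 segment(s) drawn
Waypoints (9 total):
(0, 0)
(2, 0)
(10, 0)
(15.657, 5.657)
(15.657, 13.657)
(10, 19.314)
(2, 19.314)
(-3.657, 13.657)
(-7.987, 11.157)

Answer: (0, 0)
(2, 0)
(10, 0)
(15.657, 5.657)
(15.657, 13.657)
(10, 19.314)
(2, 19.314)
(-3.657, 13.657)
(-7.987, 11.157)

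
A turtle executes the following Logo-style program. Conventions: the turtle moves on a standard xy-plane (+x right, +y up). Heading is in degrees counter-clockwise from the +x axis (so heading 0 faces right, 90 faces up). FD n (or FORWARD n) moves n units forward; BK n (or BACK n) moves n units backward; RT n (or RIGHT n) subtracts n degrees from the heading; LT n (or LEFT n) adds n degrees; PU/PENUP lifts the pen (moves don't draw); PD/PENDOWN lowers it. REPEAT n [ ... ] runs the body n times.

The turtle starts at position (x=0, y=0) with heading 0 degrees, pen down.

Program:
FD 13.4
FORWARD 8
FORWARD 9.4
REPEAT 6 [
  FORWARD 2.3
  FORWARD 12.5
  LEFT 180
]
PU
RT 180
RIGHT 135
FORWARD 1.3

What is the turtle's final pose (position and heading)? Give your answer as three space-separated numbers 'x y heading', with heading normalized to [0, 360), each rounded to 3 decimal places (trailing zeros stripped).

Answer: 31.719 0.919 45

Derivation:
Executing turtle program step by step:
Start: pos=(0,0), heading=0, pen down
FD 13.4: (0,0) -> (13.4,0) [heading=0, draw]
FD 8: (13.4,0) -> (21.4,0) [heading=0, draw]
FD 9.4: (21.4,0) -> (30.8,0) [heading=0, draw]
REPEAT 6 [
  -- iteration 1/6 --
  FD 2.3: (30.8,0) -> (33.1,0) [heading=0, draw]
  FD 12.5: (33.1,0) -> (45.6,0) [heading=0, draw]
  LT 180: heading 0 -> 180
  -- iteration 2/6 --
  FD 2.3: (45.6,0) -> (43.3,0) [heading=180, draw]
  FD 12.5: (43.3,0) -> (30.8,0) [heading=180, draw]
  LT 180: heading 180 -> 0
  -- iteration 3/6 --
  FD 2.3: (30.8,0) -> (33.1,0) [heading=0, draw]
  FD 12.5: (33.1,0) -> (45.6,0) [heading=0, draw]
  LT 180: heading 0 -> 180
  -- iteration 4/6 --
  FD 2.3: (45.6,0) -> (43.3,0) [heading=180, draw]
  FD 12.5: (43.3,0) -> (30.8,0) [heading=180, draw]
  LT 180: heading 180 -> 0
  -- iteration 5/6 --
  FD 2.3: (30.8,0) -> (33.1,0) [heading=0, draw]
  FD 12.5: (33.1,0) -> (45.6,0) [heading=0, draw]
  LT 180: heading 0 -> 180
  -- iteration 6/6 --
  FD 2.3: (45.6,0) -> (43.3,0) [heading=180, draw]
  FD 12.5: (43.3,0) -> (30.8,0) [heading=180, draw]
  LT 180: heading 180 -> 0
]
PU: pen up
RT 180: heading 0 -> 180
RT 135: heading 180 -> 45
FD 1.3: (30.8,0) -> (31.719,0.919) [heading=45, move]
Final: pos=(31.719,0.919), heading=45, 15 segment(s) drawn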